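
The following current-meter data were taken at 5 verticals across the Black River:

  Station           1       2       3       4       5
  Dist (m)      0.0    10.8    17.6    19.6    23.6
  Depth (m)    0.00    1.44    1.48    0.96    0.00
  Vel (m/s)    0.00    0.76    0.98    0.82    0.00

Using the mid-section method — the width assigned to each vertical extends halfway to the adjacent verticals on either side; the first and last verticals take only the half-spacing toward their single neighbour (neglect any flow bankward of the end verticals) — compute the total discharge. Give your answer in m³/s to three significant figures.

18.4 m³/s

w_2 = (17.6 − 0.0)/2 = 8.8 m; q_2 = 0.76 × 1.44 × 8.8 = 9.631 m³/s
w_3 = (19.6 − 10.8)/2 = 4.4 m; q_3 = 0.98 × 1.48 × 4.4 = 6.382 m³/s
w_4 = (23.6 − 17.6)/2 = 3 m; q_4 = 0.82 × 0.96 × 3 = 2.362 m³/s
Stations 1, 5 contribute zero (depth or velocity is 0).
Q = Σ qᵢ = 18.37 m³/s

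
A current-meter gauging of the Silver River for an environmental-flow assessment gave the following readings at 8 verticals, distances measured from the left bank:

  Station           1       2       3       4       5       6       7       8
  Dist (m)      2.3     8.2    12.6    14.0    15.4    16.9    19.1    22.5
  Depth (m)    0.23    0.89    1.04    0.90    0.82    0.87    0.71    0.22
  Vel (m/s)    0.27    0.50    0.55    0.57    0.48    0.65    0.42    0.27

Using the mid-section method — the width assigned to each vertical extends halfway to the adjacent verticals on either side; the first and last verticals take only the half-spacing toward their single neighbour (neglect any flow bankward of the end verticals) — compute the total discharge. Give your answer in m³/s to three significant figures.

w_1 = (8.2 − 2.3)/2 = 2.95 m; q_1 = 0.27 × 0.23 × 2.95 = 0.1832 m³/s
w_2 = (12.6 − 2.3)/2 = 5.15 m; q_2 = 0.50 × 0.89 × 5.15 = 2.292 m³/s
w_3 = (14.0 − 8.2)/2 = 2.9 m; q_3 = 0.55 × 1.04 × 2.9 = 1.659 m³/s
w_4 = (15.4 − 12.6)/2 = 1.4 m; q_4 = 0.57 × 0.90 × 1.4 = 0.7182 m³/s
w_5 = (16.9 − 14.0)/2 = 1.45 m; q_5 = 0.48 × 0.82 × 1.45 = 0.5707 m³/s
w_6 = (19.1 − 15.4)/2 = 1.85 m; q_6 = 0.65 × 0.87 × 1.85 = 1.046 m³/s
w_7 = (22.5 − 16.9)/2 = 2.8 m; q_7 = 0.42 × 0.71 × 2.8 = 0.8350 m³/s
w_8 = (22.5 − 19.1)/2 = 1.7 m; q_8 = 0.27 × 0.22 × 1.7 = 0.1010 m³/s
Q = Σ qᵢ = 7.405 m³/s

7.40 m³/s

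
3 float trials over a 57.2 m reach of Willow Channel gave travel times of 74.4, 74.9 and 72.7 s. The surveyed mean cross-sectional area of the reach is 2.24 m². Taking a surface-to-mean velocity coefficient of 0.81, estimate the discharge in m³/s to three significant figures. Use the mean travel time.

t̄ = (74.4 + 74.9 + 72.7) / 3 = 74 s
v_surface = L / t̄ = 57.2 / 74 = 0.7730 m/s
v_mean = 0.81 × 0.7730 = 0.6261 m/s
Q = A × v_mean = 2.24 × 0.6261 = 1.402 m³/s

1.40 m³/s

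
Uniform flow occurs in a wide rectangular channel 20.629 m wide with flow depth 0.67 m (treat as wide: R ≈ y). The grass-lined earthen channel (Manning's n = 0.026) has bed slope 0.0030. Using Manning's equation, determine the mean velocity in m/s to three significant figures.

1.61 m/s

A = b·y = 20.629 × 0.67 = 13.82 m²
Wide channel: R ≈ y = 0.67 m
Q = (1/n)·A·R^(2/3)·S^(1/2) = (1/0.026) × 13.82 × 0.6700^(2/3) × 0.0030^(1/2) = 22.29 m³/s
V = Q/A = 22.29/13.82 = 1.613 m/s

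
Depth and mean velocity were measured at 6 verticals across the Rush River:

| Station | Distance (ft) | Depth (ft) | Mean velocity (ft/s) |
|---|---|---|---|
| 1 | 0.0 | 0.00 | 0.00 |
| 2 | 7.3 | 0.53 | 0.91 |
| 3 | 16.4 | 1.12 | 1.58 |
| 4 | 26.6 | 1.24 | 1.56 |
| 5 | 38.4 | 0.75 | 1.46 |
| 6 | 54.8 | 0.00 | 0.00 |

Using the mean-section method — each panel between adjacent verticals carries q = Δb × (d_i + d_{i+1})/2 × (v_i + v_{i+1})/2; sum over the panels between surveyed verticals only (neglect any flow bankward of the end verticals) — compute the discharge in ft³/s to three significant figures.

Panel 1-2: Δb = 7.3 ft, d̄ = (0.00+0.53)/2 = 0.265, v̄ = (0.00+0.91)/2 = 0.455 → q = 7.3×0.265×0.455 = 0.8802 ft³/s
Panel 2-3: Δb = 9.1 ft, d̄ = (0.53+1.12)/2 = 0.825, v̄ = (0.91+1.58)/2 = 1.245 → q = 9.1×0.825×1.245 = 9.347 ft³/s
Panel 3-4: Δb = 10.2 ft, d̄ = (1.12+1.24)/2 = 1.18, v̄ = (1.58+1.56)/2 = 1.57 → q = 10.2×1.18×1.57 = 18.90 ft³/s
Panel 4-5: Δb = 11.8 ft, d̄ = (1.24+0.75)/2 = 0.995, v̄ = (1.56+1.46)/2 = 1.51 → q = 11.8×0.995×1.51 = 17.73 ft³/s
Panel 5-6: Δb = 16.4 ft, d̄ = (0.75+0.00)/2 = 0.375, v̄ = (1.46+0.00)/2 = 0.73 → q = 16.4×0.375×0.73 = 4.490 ft³/s
Q = Σ q = 51.34 ft³/s

51.3 ft³/s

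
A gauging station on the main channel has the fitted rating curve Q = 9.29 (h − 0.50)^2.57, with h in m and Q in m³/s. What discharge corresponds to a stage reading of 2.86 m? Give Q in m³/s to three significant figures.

84.4 m³/s

Q = 9.29 × (2.86 − 0.50)^2.57 = 9.29 × 2.36^2.57 = 84.41 m³/s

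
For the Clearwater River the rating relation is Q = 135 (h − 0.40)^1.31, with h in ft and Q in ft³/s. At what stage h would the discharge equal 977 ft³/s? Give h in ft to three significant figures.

4.93 ft

h − h₀ = (Q/C)^(1/b) = (977/135)^(1/1.31) = 4.531 ft
h = 0.40 + 4.531 = 4.931 ft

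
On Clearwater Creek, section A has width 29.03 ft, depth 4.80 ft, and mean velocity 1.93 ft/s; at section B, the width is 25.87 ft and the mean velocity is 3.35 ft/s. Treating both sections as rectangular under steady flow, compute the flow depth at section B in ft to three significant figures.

3.10 ft

Q = A₁V₁ = (29.03×4.80) × 1.93 = 268.9 ft³/s
d₂ = Q/(b₂ V₂) = 268.9/(25.87×3.35) = 3.103 ft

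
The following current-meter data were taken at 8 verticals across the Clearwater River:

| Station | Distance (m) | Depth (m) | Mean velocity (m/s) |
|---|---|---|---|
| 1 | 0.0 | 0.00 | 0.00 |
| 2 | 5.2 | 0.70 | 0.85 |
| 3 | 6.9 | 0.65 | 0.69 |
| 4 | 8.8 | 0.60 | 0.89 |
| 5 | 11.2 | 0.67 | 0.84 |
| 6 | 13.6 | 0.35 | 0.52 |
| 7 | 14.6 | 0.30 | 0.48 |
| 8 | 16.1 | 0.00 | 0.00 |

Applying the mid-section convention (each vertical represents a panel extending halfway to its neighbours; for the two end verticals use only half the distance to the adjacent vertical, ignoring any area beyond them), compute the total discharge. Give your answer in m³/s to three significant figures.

5.85 m³/s

w_2 = (6.9 − 0.0)/2 = 3.45 m; q_2 = 0.85 × 0.70 × 3.45 = 2.053 m³/s
w_3 = (8.8 − 5.2)/2 = 1.8 m; q_3 = 0.69 × 0.65 × 1.8 = 0.8073 m³/s
w_4 = (11.2 − 6.9)/2 = 2.15 m; q_4 = 0.89 × 0.60 × 2.15 = 1.148 m³/s
w_5 = (13.6 − 8.8)/2 = 2.4 m; q_5 = 0.84 × 0.67 × 2.4 = 1.351 m³/s
w_6 = (14.6 − 11.2)/2 = 1.7 m; q_6 = 0.52 × 0.35 × 1.7 = 0.3094 m³/s
w_7 = (16.1 − 13.6)/2 = 1.25 m; q_7 = 0.48 × 0.30 × 1.25 = 0.1800 m³/s
Stations 1, 8 contribute zero (depth or velocity is 0).
Q = Σ qᵢ = 5.848 m³/s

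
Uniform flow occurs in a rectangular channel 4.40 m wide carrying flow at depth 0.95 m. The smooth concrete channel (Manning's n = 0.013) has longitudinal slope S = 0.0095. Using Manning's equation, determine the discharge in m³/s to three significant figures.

23.8 m³/s

A = b·y = 4.40 × 0.95 = 4.180 m²
P = b + 2y = 4.40 + 2×0.95 = 6.300 m
R = A/P = 4.180/6.300 = 0.6635 m
Q = (1/n)·A·R^(2/3)·S^(1/2) = (1/0.013) × 4.180 × 0.6635^(2/3) × 0.0095^(1/2) = 23.84 m³/s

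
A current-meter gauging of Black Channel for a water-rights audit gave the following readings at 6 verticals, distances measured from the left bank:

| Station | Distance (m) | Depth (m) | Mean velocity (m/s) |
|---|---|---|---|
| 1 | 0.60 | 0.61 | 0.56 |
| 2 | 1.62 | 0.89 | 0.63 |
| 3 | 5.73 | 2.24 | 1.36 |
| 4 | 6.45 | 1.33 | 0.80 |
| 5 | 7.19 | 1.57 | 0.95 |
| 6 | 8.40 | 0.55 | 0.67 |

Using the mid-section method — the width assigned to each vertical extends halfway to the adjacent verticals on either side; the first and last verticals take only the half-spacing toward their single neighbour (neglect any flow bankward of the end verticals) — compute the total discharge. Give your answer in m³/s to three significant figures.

w_1 = (1.62 − 0.60)/2 = 0.51 m; q_1 = 0.56 × 0.61 × 0.51 = 0.1742 m³/s
w_2 = (5.73 − 0.60)/2 = 2.565 m; q_2 = 0.63 × 0.89 × 2.565 = 1.438 m³/s
w_3 = (6.45 − 1.62)/2 = 2.415 m; q_3 = 1.36 × 2.24 × 2.415 = 7.357 m³/s
w_4 = (7.19 − 5.73)/2 = 0.73 m; q_4 = 0.80 × 1.33 × 0.73 = 0.7767 m³/s
w_5 = (8.40 − 6.45)/2 = 0.975 m; q_5 = 0.95 × 1.57 × 0.975 = 1.454 m³/s
w_6 = (8.40 − 7.19)/2 = 0.605 m; q_6 = 0.67 × 0.55 × 0.605 = 0.2229 m³/s
Q = Σ qᵢ = 11.42 m³/s

11.4 m³/s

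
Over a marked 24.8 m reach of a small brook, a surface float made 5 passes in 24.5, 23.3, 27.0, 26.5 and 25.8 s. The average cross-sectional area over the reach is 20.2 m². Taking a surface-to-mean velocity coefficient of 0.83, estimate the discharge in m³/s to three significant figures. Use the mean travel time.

t̄ = (24.5 + 23.3 + 27.0 + 26.5 + 25.8) / 5 = 25.42 s
v_surface = L / t̄ = 24.8 / 25.42 = 0.9756 m/s
v_mean = 0.83 × 0.9756 = 0.8098 m/s
Q = A × v_mean = 20.2 × 0.8098 = 16.36 m³/s

16.4 m³/s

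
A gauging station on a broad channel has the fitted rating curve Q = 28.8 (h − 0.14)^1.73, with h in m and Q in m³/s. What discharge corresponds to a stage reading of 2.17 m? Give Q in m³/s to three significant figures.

Q = 28.8 × (2.17 − 0.14)^1.73 = 28.8 × 2.03^1.73 = 98.03 m³/s

98.0 m³/s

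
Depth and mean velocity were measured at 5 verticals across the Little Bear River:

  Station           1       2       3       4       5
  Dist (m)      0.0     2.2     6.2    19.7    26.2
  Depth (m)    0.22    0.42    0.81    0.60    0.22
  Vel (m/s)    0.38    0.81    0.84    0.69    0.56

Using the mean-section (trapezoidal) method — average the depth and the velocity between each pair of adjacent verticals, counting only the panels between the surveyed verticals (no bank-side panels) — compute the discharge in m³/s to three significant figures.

11.4 m³/s

Panel 1-2: Δb = 2.2 m, d̄ = (0.22+0.42)/2 = 0.32, v̄ = (0.38+0.81)/2 = 0.595 → q = 2.2×0.32×0.595 = 0.4189 m³/s
Panel 2-3: Δb = 4 m, d̄ = (0.42+0.81)/2 = 0.615, v̄ = (0.81+0.84)/2 = 0.825 → q = 4×0.615×0.825 = 2.030 m³/s
Panel 3-4: Δb = 13.5 m, d̄ = (0.81+0.60)/2 = 0.705, v̄ = (0.84+0.69)/2 = 0.765 → q = 13.5×0.705×0.765 = 7.281 m³/s
Panel 4-5: Δb = 6.5 m, d̄ = (0.60+0.22)/2 = 0.41, v̄ = (0.69+0.56)/2 = 0.625 → q = 6.5×0.41×0.625 = 1.666 m³/s
Q = Σ q = 11.39 m³/s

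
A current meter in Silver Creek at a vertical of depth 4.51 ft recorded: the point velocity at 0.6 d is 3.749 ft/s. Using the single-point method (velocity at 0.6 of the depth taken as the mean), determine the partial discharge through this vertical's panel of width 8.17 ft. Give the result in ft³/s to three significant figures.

138 ft³/s

v̄ = v₀.₆ = 3.749 ft/s
q = v̄ × d × w = 3.749 × 4.51 × 8.17 = 138.1 ft³/s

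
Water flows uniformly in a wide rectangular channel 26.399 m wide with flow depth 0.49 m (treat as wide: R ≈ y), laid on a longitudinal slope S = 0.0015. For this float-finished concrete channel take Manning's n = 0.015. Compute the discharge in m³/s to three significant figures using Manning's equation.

20.8 m³/s

A = b·y = 26.399 × 0.49 = 12.94 m²
Wide channel: R ≈ y = 0.49 m
Q = (1/n)·A·R^(2/3)·S^(1/2) = (1/0.015) × 12.94 × 0.4900^(2/3) × 0.0015^(1/2) = 20.76 m³/s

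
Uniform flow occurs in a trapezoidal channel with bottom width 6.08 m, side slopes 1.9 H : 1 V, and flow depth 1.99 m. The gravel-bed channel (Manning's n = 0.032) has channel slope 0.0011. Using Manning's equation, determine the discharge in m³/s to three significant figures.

24.7 m³/s

A = (b + z·y)·y = (6.08 + 1.9×1.99)×1.99 = 19.62 m²
P = b + 2y√(1+z²) = 6.08 + 2×1.99×√(1+1.9²) = 14.63 m
R = A/P = 19.62/14.63 = 1.342 m
Q = (1/n)·A·R^(2/3)·S^(1/2) = (1/0.032) × 19.62 × 1.342^(2/3) × 0.0011^(1/2) = 24.74 m³/s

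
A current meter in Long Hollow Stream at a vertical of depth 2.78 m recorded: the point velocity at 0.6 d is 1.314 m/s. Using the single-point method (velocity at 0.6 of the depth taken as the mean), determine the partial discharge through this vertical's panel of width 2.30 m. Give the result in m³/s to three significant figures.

8.40 m³/s

v̄ = v₀.₆ = 1.314 m/s
q = v̄ × d × w = 1.314 × 2.78 × 2.30 = 8.402 m³/s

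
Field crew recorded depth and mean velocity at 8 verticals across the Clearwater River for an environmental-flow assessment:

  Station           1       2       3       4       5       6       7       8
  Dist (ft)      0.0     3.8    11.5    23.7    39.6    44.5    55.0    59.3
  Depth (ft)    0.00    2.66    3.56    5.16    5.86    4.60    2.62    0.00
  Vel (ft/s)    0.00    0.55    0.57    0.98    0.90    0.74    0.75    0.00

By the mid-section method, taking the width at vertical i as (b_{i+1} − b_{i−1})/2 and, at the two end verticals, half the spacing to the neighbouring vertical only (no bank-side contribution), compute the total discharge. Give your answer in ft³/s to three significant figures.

195 ft³/s

w_2 = (11.5 − 0.0)/2 = 5.75 ft; q_2 = 0.55 × 2.66 × 5.75 = 8.412 ft³/s
w_3 = (23.7 − 3.8)/2 = 9.95 ft; q_3 = 0.57 × 3.56 × 9.95 = 20.19 ft³/s
w_4 = (39.6 − 11.5)/2 = 14.05 ft; q_4 = 0.98 × 5.16 × 14.05 = 71.05 ft³/s
w_5 = (44.5 − 23.7)/2 = 10.4 ft; q_5 = 0.90 × 5.86 × 10.4 = 54.85 ft³/s
w_6 = (55.0 − 39.6)/2 = 7.7 ft; q_6 = 0.74 × 4.60 × 7.7 = 26.21 ft³/s
w_7 = (59.3 − 44.5)/2 = 7.4 ft; q_7 = 0.75 × 2.62 × 7.4 = 14.54 ft³/s
Stations 1, 8 contribute zero (depth or velocity is 0).
Q = Σ qᵢ = 195.3 ft³/s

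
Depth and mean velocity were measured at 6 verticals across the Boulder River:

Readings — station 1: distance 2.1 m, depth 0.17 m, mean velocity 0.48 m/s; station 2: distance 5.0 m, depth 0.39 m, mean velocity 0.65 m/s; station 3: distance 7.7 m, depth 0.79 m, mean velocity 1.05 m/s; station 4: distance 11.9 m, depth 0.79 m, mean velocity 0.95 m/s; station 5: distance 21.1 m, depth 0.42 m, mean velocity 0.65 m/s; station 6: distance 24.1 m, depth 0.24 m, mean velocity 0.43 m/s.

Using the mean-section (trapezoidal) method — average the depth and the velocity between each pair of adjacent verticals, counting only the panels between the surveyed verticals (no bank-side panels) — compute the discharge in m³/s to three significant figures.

Panel 1-2: Δb = 2.9 m, d̄ = (0.17+0.39)/2 = 0.28, v̄ = (0.48+0.65)/2 = 0.565 → q = 2.9×0.28×0.565 = 0.4588 m³/s
Panel 2-3: Δb = 2.7 m, d̄ = (0.39+0.79)/2 = 0.59, v̄ = (0.65+1.05)/2 = 0.85 → q = 2.7×0.59×0.85 = 1.354 m³/s
Panel 3-4: Δb = 4.2 m, d̄ = (0.79+0.79)/2 = 0.79, v̄ = (1.05+0.95)/2 = 1 → q = 4.2×0.79×1 = 3.318 m³/s
Panel 4-5: Δb = 9.2 m, d̄ = (0.79+0.42)/2 = 0.605, v̄ = (0.95+0.65)/2 = 0.8 → q = 9.2×0.605×0.8 = 4.453 m³/s
Panel 5-6: Δb = 3 m, d̄ = (0.42+0.24)/2 = 0.33, v̄ = (0.65+0.43)/2 = 0.54 → q = 3×0.33×0.54 = 0.5346 m³/s
Q = Σ q = 10.12 m³/s

10.1 m³/s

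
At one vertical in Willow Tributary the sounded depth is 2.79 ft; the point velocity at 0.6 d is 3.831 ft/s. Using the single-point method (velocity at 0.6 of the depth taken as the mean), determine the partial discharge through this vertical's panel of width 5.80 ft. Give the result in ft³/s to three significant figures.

62.0 ft³/s

v̄ = v₀.₆ = 3.831 ft/s
q = v̄ × d × w = 3.831 × 2.79 × 5.80 = 61.99 ft³/s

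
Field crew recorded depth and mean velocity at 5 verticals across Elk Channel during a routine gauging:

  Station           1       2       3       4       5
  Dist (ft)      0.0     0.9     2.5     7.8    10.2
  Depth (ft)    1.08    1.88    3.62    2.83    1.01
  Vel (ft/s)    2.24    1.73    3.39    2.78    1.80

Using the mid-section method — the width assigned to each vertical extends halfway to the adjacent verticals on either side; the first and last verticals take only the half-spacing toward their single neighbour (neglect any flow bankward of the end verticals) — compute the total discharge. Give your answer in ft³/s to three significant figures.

w_1 = (0.9 − 0.0)/2 = 0.45 ft; q_1 = 2.24 × 1.08 × 0.45 = 1.089 ft³/s
w_2 = (2.5 − 0.0)/2 = 1.25 ft; q_2 = 1.73 × 1.88 × 1.25 = 4.066 ft³/s
w_3 = (7.8 − 0.9)/2 = 3.45 ft; q_3 = 3.39 × 3.62 × 3.45 = 42.34 ft³/s
w_4 = (10.2 − 2.5)/2 = 3.85 ft; q_4 = 2.78 × 2.83 × 3.85 = 30.29 ft³/s
w_5 = (10.2 − 7.8)/2 = 1.2 ft; q_5 = 1.80 × 1.01 × 1.2 = 2.182 ft³/s
Q = Σ qᵢ = 79.96 ft³/s

80.0 ft³/s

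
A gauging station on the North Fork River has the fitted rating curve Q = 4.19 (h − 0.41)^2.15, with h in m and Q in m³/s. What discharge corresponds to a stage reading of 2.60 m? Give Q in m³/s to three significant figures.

22.6 m³/s

Q = 4.19 × (2.60 − 0.41)^2.15 = 4.19 × 2.19^2.15 = 22.60 m³/s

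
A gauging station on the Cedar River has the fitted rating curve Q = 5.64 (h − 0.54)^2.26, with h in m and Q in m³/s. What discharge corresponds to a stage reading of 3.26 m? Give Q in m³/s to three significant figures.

54.1 m³/s

Q = 5.64 × (3.26 − 0.54)^2.26 = 5.64 × 2.72^2.26 = 54.13 m³/s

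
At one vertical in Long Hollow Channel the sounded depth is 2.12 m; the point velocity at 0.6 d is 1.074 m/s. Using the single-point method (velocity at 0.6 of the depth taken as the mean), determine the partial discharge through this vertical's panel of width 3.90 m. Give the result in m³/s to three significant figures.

8.88 m³/s

v̄ = v₀.₆ = 1.074 m/s
q = v̄ × d × w = 1.074 × 2.12 × 3.90 = 8.880 m³/s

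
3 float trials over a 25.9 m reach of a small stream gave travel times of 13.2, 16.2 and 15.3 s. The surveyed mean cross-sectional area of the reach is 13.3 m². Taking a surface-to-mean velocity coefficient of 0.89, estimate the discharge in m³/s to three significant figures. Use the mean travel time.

20.6 m³/s

t̄ = (13.2 + 16.2 + 15.3) / 3 = 14.9 s
v_surface = L / t̄ = 25.9 / 14.9 = 1.738 m/s
v_mean = 0.89 × 1.738 = 1.547 m/s
Q = A × v_mean = 13.3 × 1.547 = 20.58 m³/s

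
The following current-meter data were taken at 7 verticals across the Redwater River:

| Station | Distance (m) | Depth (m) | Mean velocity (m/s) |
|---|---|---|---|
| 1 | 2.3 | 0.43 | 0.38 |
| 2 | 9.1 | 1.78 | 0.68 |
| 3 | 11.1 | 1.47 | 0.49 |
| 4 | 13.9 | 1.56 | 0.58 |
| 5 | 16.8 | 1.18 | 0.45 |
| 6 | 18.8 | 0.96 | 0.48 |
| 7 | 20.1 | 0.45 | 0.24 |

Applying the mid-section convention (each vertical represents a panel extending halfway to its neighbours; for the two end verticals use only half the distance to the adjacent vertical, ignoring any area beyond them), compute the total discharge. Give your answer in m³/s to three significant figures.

12.3 m³/s

w_1 = (9.1 − 2.3)/2 = 3.4 m; q_1 = 0.38 × 0.43 × 3.4 = 0.5556 m³/s
w_2 = (11.1 − 2.3)/2 = 4.4 m; q_2 = 0.68 × 1.78 × 4.4 = 5.326 m³/s
w_3 = (13.9 − 9.1)/2 = 2.4 m; q_3 = 0.49 × 1.47 × 2.4 = 1.729 m³/s
w_4 = (16.8 − 11.1)/2 = 2.85 m; q_4 = 0.58 × 1.56 × 2.85 = 2.579 m³/s
w_5 = (18.8 − 13.9)/2 = 2.45 m; q_5 = 0.45 × 1.18 × 2.45 = 1.301 m³/s
w_6 = (20.1 − 16.8)/2 = 1.65 m; q_6 = 0.48 × 0.96 × 1.65 = 0.7603 m³/s
w_7 = (20.1 − 18.8)/2 = 0.65 m; q_7 = 0.24 × 0.45 × 0.65 = 0.07020 m³/s
Q = Σ qᵢ = 12.32 m³/s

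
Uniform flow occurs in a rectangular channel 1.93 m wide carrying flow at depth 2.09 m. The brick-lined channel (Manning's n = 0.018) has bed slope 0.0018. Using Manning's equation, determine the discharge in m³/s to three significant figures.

A = b·y = 1.93 × 2.09 = 4.034 m²
P = b + 2y = 1.93 + 2×2.09 = 6.110 m
R = A/P = 4.034/6.110 = 0.6602 m
Q = (1/n)·A·R^(2/3)·S^(1/2) = (1/0.018) × 4.034 × 0.6602^(2/3) × 0.0018^(1/2) = 7.208 m³/s

7.21 m³/s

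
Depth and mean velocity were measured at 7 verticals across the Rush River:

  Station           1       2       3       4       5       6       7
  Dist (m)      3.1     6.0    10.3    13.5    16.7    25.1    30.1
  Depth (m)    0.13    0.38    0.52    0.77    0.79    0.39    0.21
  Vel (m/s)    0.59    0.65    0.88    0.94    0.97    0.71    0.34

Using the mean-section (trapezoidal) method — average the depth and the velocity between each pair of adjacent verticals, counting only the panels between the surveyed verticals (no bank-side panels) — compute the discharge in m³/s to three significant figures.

Panel 1-2: Δb = 2.9 m, d̄ = (0.13+0.38)/2 = 0.255, v̄ = (0.59+0.65)/2 = 0.62 → q = 2.9×0.255×0.62 = 0.4585 m³/s
Panel 2-3: Δb = 4.3 m, d̄ = (0.38+0.52)/2 = 0.45, v̄ = (0.65+0.88)/2 = 0.765 → q = 4.3×0.45×0.765 = 1.480 m³/s
Panel 3-4: Δb = 3.2 m, d̄ = (0.52+0.77)/2 = 0.645, v̄ = (0.88+0.94)/2 = 0.91 → q = 3.2×0.645×0.91 = 1.878 m³/s
Panel 4-5: Δb = 3.2 m, d̄ = (0.77+0.79)/2 = 0.78, v̄ = (0.94+0.97)/2 = 0.955 → q = 3.2×0.78×0.955 = 2.384 m³/s
Panel 5-6: Δb = 8.4 m, d̄ = (0.79+0.39)/2 = 0.59, v̄ = (0.97+0.71)/2 = 0.84 → q = 8.4×0.59×0.84 = 4.163 m³/s
Panel 6-7: Δb = 5 m, d̄ = (0.39+0.21)/2 = 0.3, v̄ = (0.71+0.34)/2 = 0.525 → q = 5×0.3×0.525 = 0.7875 m³/s
Q = Σ q = 11.15 m³/s

11.2 m³/s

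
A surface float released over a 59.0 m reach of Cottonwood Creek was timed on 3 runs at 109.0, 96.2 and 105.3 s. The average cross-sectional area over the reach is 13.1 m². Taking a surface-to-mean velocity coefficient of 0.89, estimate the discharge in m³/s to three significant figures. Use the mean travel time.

t̄ = (109.0 + 96.2 + 105.3) / 3 = 103.5 s
v_surface = L / t̄ = 59.0 / 103.5 = 0.5700 m/s
v_mean = 0.89 × 0.5700 = 0.5073 m/s
Q = A × v_mean = 13.1 × 0.5073 = 6.646 m³/s

6.65 m³/s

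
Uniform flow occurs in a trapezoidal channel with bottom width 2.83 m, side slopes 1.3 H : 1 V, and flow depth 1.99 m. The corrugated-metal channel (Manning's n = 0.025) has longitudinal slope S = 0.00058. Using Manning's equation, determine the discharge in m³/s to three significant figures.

11.4 m³/s

A = (b + z·y)·y = (2.83 + 1.3×1.99)×1.99 = 10.78 m²
P = b + 2y√(1+z²) = 2.83 + 2×1.99×√(1+1.3²) = 9.358 m
R = A/P = 10.78/9.358 = 1.152 m
Q = (1/n)·A·R^(2/3)·S^(1/2) = (1/0.025) × 10.78 × 1.152^(2/3) × 0.00058^(1/2) = 11.41 m³/s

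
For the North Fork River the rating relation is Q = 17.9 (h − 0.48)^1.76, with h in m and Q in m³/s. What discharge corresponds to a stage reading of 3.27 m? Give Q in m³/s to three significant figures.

Q = 17.9 × (3.27 − 0.48)^1.76 = 17.9 × 2.79^1.76 = 108.9 m³/s

109 m³/s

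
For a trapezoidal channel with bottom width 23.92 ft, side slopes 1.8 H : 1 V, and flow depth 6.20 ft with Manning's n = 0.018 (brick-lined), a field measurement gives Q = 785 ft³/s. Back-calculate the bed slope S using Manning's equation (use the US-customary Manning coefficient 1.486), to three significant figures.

0.000265

A = (b + z·y)·y = (23.92 + 1.8×6.20)×6.20 = 217.5 ft²
P = b + 2y√(1+z²) = 23.92 + 2×6.20×√(1+1.8²) = 49.45 ft
R = A/P = 217.5/49.45 = 4.398 ft
S = (Q·n / (1.486·A·R^(2/3)))² = (785×0.018 / (1.486×217.5×2.684))² = 0.0002653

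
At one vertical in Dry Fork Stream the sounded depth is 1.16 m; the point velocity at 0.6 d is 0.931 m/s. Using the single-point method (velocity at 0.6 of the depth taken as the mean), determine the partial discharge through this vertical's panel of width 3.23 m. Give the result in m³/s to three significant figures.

3.49 m³/s

v̄ = v₀.₆ = 0.931 m/s
q = v̄ × d × w = 0.9310 × 1.16 × 3.23 = 3.488 m³/s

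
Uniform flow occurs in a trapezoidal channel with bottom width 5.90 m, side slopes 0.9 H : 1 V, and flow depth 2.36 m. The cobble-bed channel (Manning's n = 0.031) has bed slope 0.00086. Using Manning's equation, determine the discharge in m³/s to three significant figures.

A = (b + z·y)·y = (5.90 + 0.9×2.36)×2.36 = 18.94 m²
P = b + 2y√(1+z²) = 5.90 + 2×2.36×√(1+0.9²) = 12.25 m
R = A/P = 18.94/12.25 = 1.546 m
Q = (1/n)·A·R^(2/3)·S^(1/2) = (1/0.031) × 18.94 × 1.546^(2/3) × 0.00086^(1/2) = 23.95 m³/s

23.9 m³/s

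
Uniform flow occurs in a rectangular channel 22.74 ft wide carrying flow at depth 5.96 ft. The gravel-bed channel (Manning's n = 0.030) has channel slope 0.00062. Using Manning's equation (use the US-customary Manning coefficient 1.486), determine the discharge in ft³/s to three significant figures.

415 ft³/s

A = b·y = 22.74 × 5.96 = 135.5 ft²
P = b + 2y = 22.74 + 2×5.96 = 34.66 ft
R = A/P = 135.5/34.66 = 3.910 ft
Q = (1.486/n)·A·R^(2/3)·S^(1/2) = (1.486/0.030) × 135.5 × 3.910^(2/3) × 0.00062^(1/2) = 414.9 ft³/s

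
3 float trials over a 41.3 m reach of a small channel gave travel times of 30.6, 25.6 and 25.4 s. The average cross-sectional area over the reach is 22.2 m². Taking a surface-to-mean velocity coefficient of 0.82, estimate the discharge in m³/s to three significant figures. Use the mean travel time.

t̄ = (30.6 + 25.6 + 25.4) / 3 = 27.2 s
v_surface = L / t̄ = 41.3 / 27.2 = 1.518 m/s
v_mean = 0.82 × 1.518 = 1.245 m/s
Q = A × v_mean = 22.2 × 1.245 = 27.64 m³/s

27.6 m³/s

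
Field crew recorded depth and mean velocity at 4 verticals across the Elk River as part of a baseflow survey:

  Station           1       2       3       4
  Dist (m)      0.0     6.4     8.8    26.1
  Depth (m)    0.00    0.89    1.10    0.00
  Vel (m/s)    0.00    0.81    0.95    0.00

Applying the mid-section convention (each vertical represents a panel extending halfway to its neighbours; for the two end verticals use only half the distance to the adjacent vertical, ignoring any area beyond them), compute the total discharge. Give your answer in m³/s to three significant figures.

w_2 = (8.8 − 0.0)/2 = 4.4 m; q_2 = 0.81 × 0.89 × 4.4 = 3.172 m³/s
w_3 = (26.1 − 6.4)/2 = 9.85 m; q_3 = 0.95 × 1.10 × 9.85 = 10.29 m³/s
Stations 1, 4 contribute zero (depth or velocity is 0).
Q = Σ qᵢ = 13.47 m³/s

13.5 m³/s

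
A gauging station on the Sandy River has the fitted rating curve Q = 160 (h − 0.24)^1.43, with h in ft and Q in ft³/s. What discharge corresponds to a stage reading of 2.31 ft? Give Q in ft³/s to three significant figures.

453 ft³/s

Q = 160 × (2.31 − 0.24)^1.43 = 160 × 2.07^1.43 = 452.9 ft³/s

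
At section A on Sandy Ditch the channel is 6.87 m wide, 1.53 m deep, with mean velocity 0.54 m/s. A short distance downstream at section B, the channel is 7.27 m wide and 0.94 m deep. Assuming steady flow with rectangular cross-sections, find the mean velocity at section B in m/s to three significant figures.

0.831 m/s

Q = A₁V₁ = (6.87×1.53) × 0.54 = 5.676 m³/s
A₂ = 7.27 × 0.94 = 6.834 m²
V₂ = Q/A₂ = 5.676/6.834 = 0.8306 m/s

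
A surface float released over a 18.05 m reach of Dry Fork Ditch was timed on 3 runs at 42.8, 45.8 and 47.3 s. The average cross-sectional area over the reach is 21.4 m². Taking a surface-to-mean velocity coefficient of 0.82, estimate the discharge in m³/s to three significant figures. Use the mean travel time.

6.99 m³/s

t̄ = (42.8 + 45.8 + 47.3) / 3 = 45.3 s
v_surface = L / t̄ = 18.05 / 45.3 = 0.3985 m/s
v_mean = 0.82 × 0.3985 = 0.3267 m/s
Q = A × v_mean = 21.4 × 0.3267 = 6.992 m³/s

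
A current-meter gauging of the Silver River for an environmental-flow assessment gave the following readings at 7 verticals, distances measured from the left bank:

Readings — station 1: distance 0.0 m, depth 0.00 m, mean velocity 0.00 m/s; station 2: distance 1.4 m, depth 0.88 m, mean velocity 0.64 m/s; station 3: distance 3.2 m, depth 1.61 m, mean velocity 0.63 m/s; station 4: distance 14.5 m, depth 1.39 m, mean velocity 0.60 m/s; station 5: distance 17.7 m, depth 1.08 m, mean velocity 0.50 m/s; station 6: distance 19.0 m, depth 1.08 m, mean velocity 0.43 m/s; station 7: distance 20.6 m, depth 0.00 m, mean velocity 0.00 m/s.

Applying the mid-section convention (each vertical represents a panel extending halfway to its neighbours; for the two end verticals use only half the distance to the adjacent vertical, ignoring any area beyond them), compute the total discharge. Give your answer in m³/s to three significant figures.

15.5 m³/s

w_2 = (3.2 − 0.0)/2 = 1.6 m; q_2 = 0.64 × 0.88 × 1.6 = 0.9011 m³/s
w_3 = (14.5 − 1.4)/2 = 6.55 m; q_3 = 0.63 × 1.61 × 6.55 = 6.644 m³/s
w_4 = (17.7 − 3.2)/2 = 7.25 m; q_4 = 0.60 × 1.39 × 7.25 = 6.047 m³/s
w_5 = (19.0 − 14.5)/2 = 2.25 m; q_5 = 0.50 × 1.08 × 2.25 = 1.215 m³/s
w_6 = (20.6 − 17.7)/2 = 1.45 m; q_6 = 0.43 × 1.08 × 1.45 = 0.6734 m³/s
Stations 1, 7 contribute zero (depth or velocity is 0).
Q = Σ qᵢ = 15.48 m³/s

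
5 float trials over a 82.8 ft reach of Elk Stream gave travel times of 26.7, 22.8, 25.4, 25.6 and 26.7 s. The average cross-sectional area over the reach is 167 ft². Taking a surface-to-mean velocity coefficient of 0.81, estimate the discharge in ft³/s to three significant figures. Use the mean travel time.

440 ft³/s

t̄ = (26.7 + 22.8 + 25.4 + 25.6 + 26.7) / 5 = 25.44 s
v_surface = L / t̄ = 82.8 / 25.44 = 3.255 ft/s
v_mean = 0.81 × 3.255 = 2.636 ft/s
Q = A × v_mean = 167 × 2.636 = 440.3 ft³/s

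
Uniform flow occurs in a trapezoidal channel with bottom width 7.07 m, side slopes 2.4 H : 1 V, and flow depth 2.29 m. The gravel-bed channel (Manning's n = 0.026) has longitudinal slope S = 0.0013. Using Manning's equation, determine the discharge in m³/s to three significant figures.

A = (b + z·y)·y = (7.07 + 2.4×2.29)×2.29 = 28.78 m²
P = b + 2y√(1+z²) = 7.07 + 2×2.29×√(1+2.4²) = 18.98 m
R = A/P = 28.78/18.98 = 1.516 m
Q = (1/n)·A·R^(2/3)·S^(1/2) = (1/0.026) × 28.78 × 1.516^(2/3) × 0.0013^(1/2) = 52.67 m³/s

52.7 m³/s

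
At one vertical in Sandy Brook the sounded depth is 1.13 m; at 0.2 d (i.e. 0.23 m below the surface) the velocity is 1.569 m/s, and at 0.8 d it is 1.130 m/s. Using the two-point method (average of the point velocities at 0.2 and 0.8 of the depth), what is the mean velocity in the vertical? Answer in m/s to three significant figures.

1.35 m/s

v̄ = (1.569 + 1.130) / 2 = 1.350 m/s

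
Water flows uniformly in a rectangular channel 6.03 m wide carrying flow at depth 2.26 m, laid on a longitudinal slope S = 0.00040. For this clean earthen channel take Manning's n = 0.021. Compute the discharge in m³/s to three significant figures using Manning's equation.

A = b·y = 6.03 × 2.26 = 13.63 m²
P = b + 2y = 6.03 + 2×2.26 = 10.55 m
R = A/P = 13.63/10.55 = 1.292 m
Q = (1/n)·A·R^(2/3)·S^(1/2) = (1/0.021) × 13.63 × 1.292^(2/3) × 0.00040^(1/2) = 15.39 m³/s

15.4 m³/s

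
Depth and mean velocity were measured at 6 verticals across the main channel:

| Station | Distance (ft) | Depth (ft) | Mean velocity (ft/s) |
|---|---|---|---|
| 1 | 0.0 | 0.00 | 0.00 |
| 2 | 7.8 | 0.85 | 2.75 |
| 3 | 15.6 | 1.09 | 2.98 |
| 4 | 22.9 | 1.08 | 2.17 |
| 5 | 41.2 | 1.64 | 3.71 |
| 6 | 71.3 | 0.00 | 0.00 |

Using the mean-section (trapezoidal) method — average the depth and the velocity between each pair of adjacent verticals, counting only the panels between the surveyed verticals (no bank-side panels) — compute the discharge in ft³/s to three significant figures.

Panel 1-2: Δb = 7.8 ft, d̄ = (0.00+0.85)/2 = 0.425, v̄ = (0.00+2.75)/2 = 1.375 → q = 7.8×0.425×1.375 = 4.558 ft³/s
Panel 2-3: Δb = 7.8 ft, d̄ = (0.85+1.09)/2 = 0.97, v̄ = (2.75+2.98)/2 = 2.865 → q = 7.8×0.97×2.865 = 21.68 ft³/s
Panel 3-4: Δb = 7.3 ft, d̄ = (1.09+1.08)/2 = 1.085, v̄ = (2.98+2.17)/2 = 2.575 → q = 7.3×1.085×2.575 = 20.40 ft³/s
Panel 4-5: Δb = 18.3 ft, d̄ = (1.08+1.64)/2 = 1.36, v̄ = (2.17+3.71)/2 = 2.94 → q = 18.3×1.36×2.94 = 73.17 ft³/s
Panel 5-6: Δb = 30.1 ft, d̄ = (1.64+0.00)/2 = 0.82, v̄ = (3.71+0.00)/2 = 1.855 → q = 30.1×0.82×1.855 = 45.79 ft³/s
Q = Σ q = 165.6 ft³/s

166 ft³/s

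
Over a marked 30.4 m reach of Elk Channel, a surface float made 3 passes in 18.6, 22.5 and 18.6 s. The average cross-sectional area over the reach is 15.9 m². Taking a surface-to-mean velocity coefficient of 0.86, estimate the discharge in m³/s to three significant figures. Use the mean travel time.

20.9 m³/s

t̄ = (18.6 + 22.5 + 18.6) / 3 = 19.9 s
v_surface = L / t̄ = 30.4 / 19.9 = 1.528 m/s
v_mean = 0.86 × 1.528 = 1.314 m/s
Q = A × v_mean = 15.9 × 1.314 = 20.89 m³/s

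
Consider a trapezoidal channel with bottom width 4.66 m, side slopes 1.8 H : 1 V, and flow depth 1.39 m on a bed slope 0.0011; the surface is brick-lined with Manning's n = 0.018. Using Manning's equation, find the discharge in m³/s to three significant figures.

17.8 m³/s

A = (b + z·y)·y = (4.66 + 1.8×1.39)×1.39 = 9.955 m²
P = b + 2y√(1+z²) = 4.66 + 2×1.39×√(1+1.8²) = 10.38 m
R = A/P = 9.955/10.38 = 0.9587 m
Q = (1/n)·A·R^(2/3)·S^(1/2) = (1/0.018) × 9.955 × 0.9587^(2/3) × 0.0011^(1/2) = 17.83 m³/s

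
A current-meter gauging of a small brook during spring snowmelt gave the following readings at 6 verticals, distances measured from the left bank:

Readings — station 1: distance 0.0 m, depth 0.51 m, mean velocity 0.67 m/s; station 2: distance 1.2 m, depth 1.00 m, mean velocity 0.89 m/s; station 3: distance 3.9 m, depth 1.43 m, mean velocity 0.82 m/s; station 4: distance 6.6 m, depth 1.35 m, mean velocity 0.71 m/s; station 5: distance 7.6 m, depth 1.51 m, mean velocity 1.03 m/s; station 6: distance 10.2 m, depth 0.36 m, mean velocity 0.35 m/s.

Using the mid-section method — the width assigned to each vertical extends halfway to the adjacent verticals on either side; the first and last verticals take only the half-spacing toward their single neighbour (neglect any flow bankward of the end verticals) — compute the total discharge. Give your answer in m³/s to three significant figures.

w_1 = (1.2 − 0.0)/2 = 0.6 m; q_1 = 0.67 × 0.51 × 0.6 = 0.2050 m³/s
w_2 = (3.9 − 0.0)/2 = 1.95 m; q_2 = 0.89 × 1.00 × 1.95 = 1.736 m³/s
w_3 = (6.6 − 1.2)/2 = 2.7 m; q_3 = 0.82 × 1.43 × 2.7 = 3.166 m³/s
w_4 = (7.6 − 3.9)/2 = 1.85 m; q_4 = 0.71 × 1.35 × 1.85 = 1.773 m³/s
w_5 = (10.2 − 6.6)/2 = 1.8 m; q_5 = 1.03 × 1.51 × 1.8 = 2.800 m³/s
w_6 = (10.2 − 7.6)/2 = 1.3 m; q_6 = 0.35 × 0.36 × 1.3 = 0.1638 m³/s
Q = Σ qᵢ = 9.843 m³/s

9.84 m³/s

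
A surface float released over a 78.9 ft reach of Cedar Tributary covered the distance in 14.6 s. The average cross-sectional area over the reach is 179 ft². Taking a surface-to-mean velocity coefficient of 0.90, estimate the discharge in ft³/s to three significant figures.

871 ft³/s

v_surface = L / t̄ = 78.9 / 14.6 = 5.404 ft/s
v_mean = 0.90 × 5.404 = 4.864 ft/s
Q = A × v_mean = 179 × 4.864 = 870.6 ft³/s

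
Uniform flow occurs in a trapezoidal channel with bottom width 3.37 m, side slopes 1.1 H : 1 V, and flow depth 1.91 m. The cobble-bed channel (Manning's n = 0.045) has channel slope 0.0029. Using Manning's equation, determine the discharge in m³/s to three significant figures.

A = (b + z·y)·y = (3.37 + 1.1×1.91)×1.91 = 10.45 m²
P = b + 2y√(1+z²) = 3.37 + 2×1.91×√(1+1.1²) = 9.049 m
R = A/P = 10.45/9.049 = 1.155 m
Q = (1/n)·A·R^(2/3)·S^(1/2) = (1/0.045) × 10.45 × 1.155^(2/3) × 0.0029^(1/2) = 13.76 m³/s

13.8 m³/s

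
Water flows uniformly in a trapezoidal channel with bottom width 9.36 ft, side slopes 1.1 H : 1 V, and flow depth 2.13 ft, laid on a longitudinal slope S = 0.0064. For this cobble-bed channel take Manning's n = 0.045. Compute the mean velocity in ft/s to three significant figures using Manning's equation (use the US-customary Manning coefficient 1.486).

A = (b + z·y)·y = (9.36 + 1.1×2.13)×2.13 = 24.93 ft²
P = b + 2y√(1+z²) = 9.36 + 2×2.13×√(1+1.1²) = 15.69 ft
R = A/P = 24.93/15.69 = 1.588 ft
Q = (1.486/n)·A·R^(2/3)·S^(1/2) = (1.486/0.045) × 24.93 × 1.588^(2/3) × 0.0064^(1/2) = 89.65 ft³/s
V = Q/A = 89.65/24.93 = 3.596 ft/s

3.60 ft/s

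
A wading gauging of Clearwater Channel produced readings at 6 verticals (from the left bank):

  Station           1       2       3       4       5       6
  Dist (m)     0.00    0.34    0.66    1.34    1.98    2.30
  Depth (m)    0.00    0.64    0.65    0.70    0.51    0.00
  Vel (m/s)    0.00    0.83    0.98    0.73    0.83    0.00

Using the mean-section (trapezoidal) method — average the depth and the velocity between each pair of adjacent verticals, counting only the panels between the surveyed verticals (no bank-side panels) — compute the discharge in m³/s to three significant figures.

0.960 m³/s

Panel 1-2: Δb = 0.34 m, d̄ = (0.00+0.64)/2 = 0.32, v̄ = (0.00+0.83)/2 = 0.415 → q = 0.34×0.32×0.415 = 0.04515 m³/s
Panel 2-3: Δb = 0.32 m, d̄ = (0.64+0.65)/2 = 0.645, v̄ = (0.83+0.98)/2 = 0.905 → q = 0.32×0.645×0.905 = 0.1868 m³/s
Panel 3-4: Δb = 0.68 m, d̄ = (0.65+0.70)/2 = 0.675, v̄ = (0.98+0.73)/2 = 0.855 → q = 0.68×0.675×0.855 = 0.3924 m³/s
Panel 4-5: Δb = 0.64 m, d̄ = (0.70+0.51)/2 = 0.605, v̄ = (0.73+0.83)/2 = 0.78 → q = 0.64×0.605×0.78 = 0.3020 m³/s
Panel 5-6: Δb = 0.32 m, d̄ = (0.51+0.00)/2 = 0.255, v̄ = (0.83+0.00)/2 = 0.415 → q = 0.32×0.255×0.415 = 0.03386 m³/s
Q = Σ q = 0.9603 m³/s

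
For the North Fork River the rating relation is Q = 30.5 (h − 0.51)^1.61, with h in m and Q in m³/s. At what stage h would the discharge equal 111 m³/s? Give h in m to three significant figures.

h − h₀ = (Q/C)^(1/b) = (111/30.5)^(1/1.61) = 2.231 m
h = 0.51 + 2.231 = 2.741 m

2.74 m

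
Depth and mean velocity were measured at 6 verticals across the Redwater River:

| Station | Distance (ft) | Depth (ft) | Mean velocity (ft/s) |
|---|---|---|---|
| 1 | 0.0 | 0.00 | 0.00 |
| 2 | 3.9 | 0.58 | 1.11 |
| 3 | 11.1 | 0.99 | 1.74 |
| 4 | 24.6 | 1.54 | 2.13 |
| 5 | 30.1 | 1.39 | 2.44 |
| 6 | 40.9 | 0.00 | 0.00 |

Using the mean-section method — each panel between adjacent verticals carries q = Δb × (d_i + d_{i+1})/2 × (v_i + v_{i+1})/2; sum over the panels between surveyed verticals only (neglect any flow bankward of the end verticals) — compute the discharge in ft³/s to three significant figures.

69.3 ft³/s

Panel 1-2: Δb = 3.9 ft, d̄ = (0.00+0.58)/2 = 0.29, v̄ = (0.00+1.11)/2 = 0.555 → q = 3.9×0.29×0.555 = 0.6277 ft³/s
Panel 2-3: Δb = 7.2 ft, d̄ = (0.58+0.99)/2 = 0.785, v̄ = (1.11+1.74)/2 = 1.425 → q = 7.2×0.785×1.425 = 8.054 ft³/s
Panel 3-4: Δb = 13.5 ft, d̄ = (0.99+1.54)/2 = 1.265, v̄ = (1.74+2.13)/2 = 1.935 → q = 13.5×1.265×1.935 = 33.04 ft³/s
Panel 4-5: Δb = 5.5 ft, d̄ = (1.54+1.39)/2 = 1.465, v̄ = (2.13+2.44)/2 = 2.285 → q = 5.5×1.465×2.285 = 18.41 ft³/s
Panel 5-6: Δb = 10.8 ft, d̄ = (1.39+0.00)/2 = 0.695, v̄ = (2.44+0.00)/2 = 1.22 → q = 10.8×0.695×1.22 = 9.157 ft³/s
Q = Σ q = 69.30 ft³/s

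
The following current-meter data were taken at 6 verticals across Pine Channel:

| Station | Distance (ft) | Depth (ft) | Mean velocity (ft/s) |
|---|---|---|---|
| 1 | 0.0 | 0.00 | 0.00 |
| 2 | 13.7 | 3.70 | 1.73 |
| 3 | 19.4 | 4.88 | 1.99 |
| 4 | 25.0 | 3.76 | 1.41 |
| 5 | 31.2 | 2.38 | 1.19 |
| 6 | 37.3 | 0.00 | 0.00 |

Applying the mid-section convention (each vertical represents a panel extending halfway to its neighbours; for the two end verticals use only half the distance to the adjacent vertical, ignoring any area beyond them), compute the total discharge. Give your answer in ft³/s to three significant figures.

166 ft³/s

w_2 = (19.4 − 0.0)/2 = 9.7 ft; q_2 = 1.73 × 3.70 × 9.7 = 62.09 ft³/s
w_3 = (25.0 − 13.7)/2 = 5.65 ft; q_3 = 1.99 × 4.88 × 5.65 = 54.87 ft³/s
w_4 = (31.2 − 19.4)/2 = 5.9 ft; q_4 = 1.41 × 3.76 × 5.9 = 31.28 ft³/s
w_5 = (37.3 − 25.0)/2 = 6.15 ft; q_5 = 1.19 × 2.38 × 6.15 = 17.42 ft³/s
Stations 1, 6 contribute zero (depth or velocity is 0).
Q = Σ qᵢ = 165.7 ft³/s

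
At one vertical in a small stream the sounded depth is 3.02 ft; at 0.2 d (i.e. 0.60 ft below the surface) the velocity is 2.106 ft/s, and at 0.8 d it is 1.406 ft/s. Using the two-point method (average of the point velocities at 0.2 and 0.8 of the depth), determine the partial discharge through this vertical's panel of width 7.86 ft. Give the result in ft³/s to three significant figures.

41.7 ft³/s

v̄ = (2.106 + 1.406) / 2 = 1.756 ft/s
q = v̄ × d × w = 1.756 × 3.02 × 7.86 = 41.68 ft³/s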